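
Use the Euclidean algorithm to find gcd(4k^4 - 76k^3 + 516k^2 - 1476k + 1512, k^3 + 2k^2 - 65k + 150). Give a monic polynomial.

Repeated division with remainder:
  4k^4 - 76k^3 + 516k^2 - 1476k + 1512 = (4k - 84)(k^3 + 2k^2 - 65k + 150) + (944k^2 - 7536k + 14112)
  k^3 + 2k^2 - 65k + 150 = ((1/944)k + 589/55696)(944k^2 - 7536k + 14112) + (-(884/3481)k + 2652/3481)
  944k^2 - 7536k + 14112 = (-(821516/221)k + 4093656/221)(-(884/3481)k + 2652/3481) + (0)
Last nonzero remainder: -(884/3481)k + 2652/3481. Dividing through by -884/3481 gives the monic gcd k - 3.

k - 3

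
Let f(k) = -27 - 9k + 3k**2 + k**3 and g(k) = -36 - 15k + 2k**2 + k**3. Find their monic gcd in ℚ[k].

Euclidean algorithm in ℚ[k]:
  k**3 + 3k**2 - 9k - 27 = (k**3 + 2k**2 - 15k - 36) + (k**2 + 6k + 9)
  k**3 + 2k**2 - 15k - 36 = (k - 4)(k**2 + 6k + 9) + (0)
The last nonzero remainder k**2 + 6k + 9 is already monic.

9 + 6k + k**2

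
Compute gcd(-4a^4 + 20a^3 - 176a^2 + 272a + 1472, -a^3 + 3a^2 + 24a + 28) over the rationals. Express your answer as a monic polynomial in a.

a + 2

Repeated division with remainder:
  -4a^4 + 20a^3 - 176a^2 + 272a + 1472 = (4a - 8)(-a^3 + 3a^2 + 24a + 28) + (-248a^2 + 352a + 1696)
  -a^3 + 3a^2 + 24a + 28 = ((1/248)a - 49/7688)(-248a^2 + 352a + 1696) + ((18648/961)a + 37296/961)
  -248a^2 + 352a + 1696 = (-(29791/2331)a + 101866/2331)((18648/961)a + 37296/961) + (0)
Last nonzero remainder: (18648/961)a + 37296/961. Dividing through by 18648/961 gives the monic gcd a + 2.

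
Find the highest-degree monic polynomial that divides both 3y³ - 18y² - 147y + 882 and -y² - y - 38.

1

Apply the Euclidean algorithm:
  3y³ - 18y² - 147y + 882 = (-3y + 21)(-y² - y - 38) + (-240y + 1680)
  -y² - y - 38 = ((1/240)y + 1/30)(-240y + 1680) + (-94)
  -240y + 1680 = ((120/47)y - 840/47)(-94) + (0)
The last nonzero remainder is the constant -94, so the polynomials are coprime and gcd = 1.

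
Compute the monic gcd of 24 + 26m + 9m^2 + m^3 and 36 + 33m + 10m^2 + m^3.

Repeated division with remainder:
  m^3 + 9m^2 + 26m + 24 = (m^3 + 10m^2 + 33m + 36) + (-m^2 - 7m - 12)
  m^3 + 10m^2 + 33m + 36 = (-m - 3)(-m^2 - 7m - 12) + (0)
Last nonzero remainder: -m^2 - 7m - 12. Dividing through by -1 gives the monic gcd m^2 + 7m + 12.

12 + 7m + m^2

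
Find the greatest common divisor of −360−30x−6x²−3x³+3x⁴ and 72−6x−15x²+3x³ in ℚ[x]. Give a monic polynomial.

Repeated division with remainder:
  3x⁴−3x³−6x²−30x−360 = (x+4)(3x³−15x²−6x+72) + (60x²−78x−648)
  3x³−15x²−6x+72 = ((1/20)x−37/200)(60x²−78x−648) + ((1197/100)x−1197/25)
  60x²−78x−648 = ((2000/399)x+1800/133)((1197/100)x−1197/25) + (0)
Last nonzero remainder: (1197/100)x−1197/25. Dividing through by 1197/100 gives the monic gcd x−4.

−4+x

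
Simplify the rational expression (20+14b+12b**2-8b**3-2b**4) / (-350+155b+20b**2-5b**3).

(2+2b+2b**2)/(-35+5b)

Repeated division with remainder:
  -2b**4-8b**3+12b**2+14b+20 = ((2/5)b+16/5)(-5b**3+20b**2+155b-350) + (-114b**2-342b+1140)
  -5b**3+20b**2+155b-350 = ((5/114)b-35/114)(-114b**2-342b+1140) + (0)
Last nonzero remainder: -114b**2-342b+1140. Dividing through by -114 gives the monic gcd b**2+3b-10.
Cancel b**2+3b-10 from numerator and denominator to get the reduced form.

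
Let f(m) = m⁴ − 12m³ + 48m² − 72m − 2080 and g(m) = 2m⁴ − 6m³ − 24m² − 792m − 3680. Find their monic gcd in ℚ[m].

m² − 6m − 40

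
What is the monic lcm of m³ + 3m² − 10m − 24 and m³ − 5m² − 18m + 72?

By polynomial division,
  m³ + 3m² − 10m − 24 = (m³ − 5m² − 18m + 72) + (8m² + 8m − 96)
  m³ − 5m² − 18m + 72 = ((1/8)m − 3/4)(8m² + 8m − 96) + (0)
Last nonzero remainder: 8m² + 8m − 96. Dividing through by 8 gives the monic gcd m² + m − 12.
Then lcm(f, g) = f·g / gcd(f, g); expanding and making the result monic gives the answer.

m⁴ − 3m³ − 28m² + 36m + 144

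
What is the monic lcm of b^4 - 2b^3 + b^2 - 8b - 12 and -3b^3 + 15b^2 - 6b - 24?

b^6 - 8b^5 + 21b^4 - 30b^3 + 44b^2 + 8b - 96

Euclidean algorithm in ℚ[b]:
  b^4 - 2b^3 + b^2 - 8b - 12 = (-(1/3)b - 1)(-3b^3 + 15b^2 - 6b - 24) + (14b^2 - 22b - 36)
  -3b^3 + 15b^2 - 6b - 24 = (-(3/14)b + 36/49)(14b^2 - 22b - 36) + ((120/49)b + 120/49)
  14b^2 - 22b - 36 = ((343/60)b - 147/10)((120/49)b + 120/49) + (0)
Last nonzero remainder: (120/49)b + 120/49. Dividing through by 120/49 gives the monic gcd b + 1.
Then lcm(f, g) = f·g / gcd(f, g); expanding and making the result monic gives the answer.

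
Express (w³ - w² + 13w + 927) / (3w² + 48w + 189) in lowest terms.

Euclidean algorithm in ℚ[w]:
  w³ - w² + 13w + 927 = ((1/3)w - 17/3)(3w² + 48w + 189) + (222w + 1998)
  3w² + 48w + 189 = ((1/74)w + 7/74)(222w + 1998) + (0)
Last nonzero remainder: 222w + 1998. Dividing through by 222 gives the monic gcd w + 9.
Cancel w + 9 from numerator and denominator to get the reduced form.

(w² - 10w + 103)/(3w + 21)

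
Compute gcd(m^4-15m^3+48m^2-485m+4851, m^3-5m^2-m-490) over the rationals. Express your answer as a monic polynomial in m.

m^2+5m+49

Apply the Euclidean algorithm:
  m^4-15m^3+48m^2-485m+4851 = (m-10)(m^3-5m^2-m-490) + (-m^2-5m-49)
  m^3-5m^2-m-490 = (-m+10)(-m^2-5m-49) + (0)
Last nonzero remainder: -m^2-5m-49. Dividing through by -1 gives the monic gcd m^2+5m+49.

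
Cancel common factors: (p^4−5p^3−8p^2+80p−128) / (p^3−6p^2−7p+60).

Apply the Euclidean algorithm:
  p^4−5p^3−8p^2+80p−128 = (p+1)(p^3−6p^2−7p+60) + (5p^2+27p−188)
  p^3−6p^2−7p+60 = ((1/5)p−57/25)(5p^2+27p−188) + ((2304/25)p−9216/25)
  5p^2+27p−188 = ((125/2304)p+1175/2304)((2304/25)p−9216/25) + (0)
Last nonzero remainder: (2304/25)p−9216/25. Dividing through by 2304/25 gives the monic gcd p−4.
Cancel p−4 from numerator and denominator to get the reduced form.

(p^3−p^2−12p+32)/(p^2−2p−15)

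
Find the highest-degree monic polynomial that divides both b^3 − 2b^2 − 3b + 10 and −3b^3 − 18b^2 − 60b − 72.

b + 2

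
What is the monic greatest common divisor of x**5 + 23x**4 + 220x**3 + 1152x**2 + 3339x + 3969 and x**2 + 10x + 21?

By polynomial division,
  x**5 + 23x**4 + 220x**3 + 1152x**2 + 3339x + 3969 = (x**3 + 13x**2 + 69x + 189)(x**2 + 10x + 21) + (0)
The last nonzero remainder x**2 + 10x + 21 is already monic.

x**2 + 10x + 21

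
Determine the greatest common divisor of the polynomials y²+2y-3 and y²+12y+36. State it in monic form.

Euclidean algorithm in ℚ[y]:
  y²+2y-3 = (y²+12y+36) + (-10y-39)
  y²+12y+36 = (-(1/10)y-81/100)(-10y-39) + (441/100)
  -10y-39 = (-(1000/441)y-1300/147)(441/100) + (0)
The last nonzero remainder is the constant 441/100, so the polynomials are coprime and gcd = 1.

1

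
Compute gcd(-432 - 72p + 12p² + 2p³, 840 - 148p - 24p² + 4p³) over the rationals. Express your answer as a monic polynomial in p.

6 + p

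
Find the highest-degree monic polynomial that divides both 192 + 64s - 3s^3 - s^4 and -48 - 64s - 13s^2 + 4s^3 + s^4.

-12 - s + s^2

Apply the Euclidean algorithm:
  -s^4 - 3s^3 + 64s + 192 = (-1)(s^4 + 4s^3 - 13s^2 - 64s - 48) + (s^3 - 13s^2 + 144)
  s^4 + 4s^3 - 13s^2 - 64s - 48 = (s + 17)(s^3 - 13s^2 + 144) + (208s^2 - 208s - 2496)
  s^3 - 13s^2 + 144 = ((1/208)s - 3/52)(208s^2 - 208s - 2496) + (0)
Last nonzero remainder: 208s^2 - 208s - 2496. Dividing through by 208 gives the monic gcd s^2 - s - 12.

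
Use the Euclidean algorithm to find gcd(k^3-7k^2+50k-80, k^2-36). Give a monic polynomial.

Euclidean algorithm in ℚ[k]:
  k^3-7k^2+50k-80 = (k-7)(k^2-36) + (86k-332)
  k^2-36 = ((1/86)k+83/1849)(86k-332) + (-39008/1849)
  86k-332 = (-(79507/19504)k+153467/9752)(-39008/1849) + (0)
The last nonzero remainder is the constant -39008/1849, so the polynomials are coprime and gcd = 1.

1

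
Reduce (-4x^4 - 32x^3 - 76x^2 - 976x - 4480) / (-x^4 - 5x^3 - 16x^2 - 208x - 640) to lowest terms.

(4x + 28)/(x + 4)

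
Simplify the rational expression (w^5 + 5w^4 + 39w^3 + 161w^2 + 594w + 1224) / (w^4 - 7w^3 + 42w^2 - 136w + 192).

(w^3 + 7w^2 + 29w + 51)/(w^2 - 5w + 8)

By polynomial division,
  w^5 + 5w^4 + 39w^3 + 161w^2 + 594w + 1224 = (w + 12)(w^4 - 7w^3 + 42w^2 - 136w + 192) + (81w^3 - 207w^2 + 2034w - 1080)
  w^4 - 7w^3 + 42w^2 - 136w + 192 = ((1/81)w - 40/729)(81w^3 - 207w^2 + 2034w - 1080) + ((448/81)w^2 - (896/81)w + 3584/27)
  81w^3 - 207w^2 + 2034w - 1080 = ((6561/448)w - 3645/448)((448/81)w^2 - (896/81)w + 3584/27) + (0)
Last nonzero remainder: (448/81)w^2 - (896/81)w + 3584/27. Dividing through by 448/81 gives the monic gcd w^2 - 2w + 24.
Cancel w^2 - 2w + 24 from numerator and denominator to get the reduced form.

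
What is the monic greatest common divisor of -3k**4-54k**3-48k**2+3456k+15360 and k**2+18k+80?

k**2+18k+80

Euclidean algorithm in ℚ[k]:
  -3k**4-54k**3-48k**2+3456k+15360 = (-3k**2+192)(k**2+18k+80) + (0)
The last nonzero remainder k**2+18k+80 is already monic.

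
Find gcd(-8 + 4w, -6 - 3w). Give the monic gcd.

1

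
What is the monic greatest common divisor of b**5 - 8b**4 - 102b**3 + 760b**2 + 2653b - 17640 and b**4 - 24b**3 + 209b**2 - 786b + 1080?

b**2 - 14b + 45

Repeated division with remainder:
  b**5 - 8b**4 - 102b**3 + 760b**2 + 2653b - 17640 = (b + 16)(b**4 - 24b**3 + 209b**2 - 786b + 1080) + (73b**3 - 1798b**2 + 14149b - 34920)
  b**4 - 24b**3 + 209b**2 - 786b + 1080 = ((1/73)b + 46/5329)(73b**3 - 1798b**2 + 14149b - 34920) + ((163592/5329)b**2 - (2290288/5329)b + 7361640/5329)
  73b**3 - 1798b**2 + 14149b - 34920 = ((389017/163592)b - 516913/20449)((163592/5329)b**2 - (2290288/5329)b + 7361640/5329) + (0)
Last nonzero remainder: (163592/5329)b**2 - (2290288/5329)b + 7361640/5329. Dividing through by 163592/5329 gives the monic gcd b**2 - 14b + 45.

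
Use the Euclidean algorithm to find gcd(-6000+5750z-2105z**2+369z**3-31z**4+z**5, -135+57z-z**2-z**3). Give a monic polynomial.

By polynomial division,
  z**5-31z**4+369z**3-2105z**2+5750z-6000 = (-z**2+32z-458)(-z**3-z**2+57z-135) + (-4522z**2+36176z-67830)
  -z**3-z**2+57z-135 = ((1/4522)z+9/4522)(-4522z**2+36176z-67830) + (0)
Last nonzero remainder: -4522z**2+36176z-67830. Dividing through by -4522 gives the monic gcd z**2-8z+15.

15-8z+z**2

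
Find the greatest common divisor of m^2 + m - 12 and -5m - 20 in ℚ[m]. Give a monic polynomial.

Repeated division with remainder:
  m^2 + m - 12 = (-(1/5)m + 3/5)(-5m - 20) + (0)
Last nonzero remainder: -5m - 20. Dividing through by -5 gives the monic gcd m + 4.

m + 4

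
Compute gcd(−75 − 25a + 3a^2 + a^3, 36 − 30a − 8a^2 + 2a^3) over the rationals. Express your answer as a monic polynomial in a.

Euclidean algorithm in ℚ[a]:
  a^3 + 3a^2 − 25a − 75 = (1/2)(2a^3 − 8a^2 − 30a + 36) + (7a^2 − 10a − 93)
  2a^3 − 8a^2 − 30a + 36 = ((2/7)a − 36/49)(7a^2 − 10a − 93) + (−(528/49)a − 1584/49)
  7a^2 − 10a − 93 = (−(343/528)a + 1519/528)(−(528/49)a − 1584/49) + (0)
Last nonzero remainder: −(528/49)a − 1584/49. Dividing through by −528/49 gives the monic gcd a + 3.

3 + a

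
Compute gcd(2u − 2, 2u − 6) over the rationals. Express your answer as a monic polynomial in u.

1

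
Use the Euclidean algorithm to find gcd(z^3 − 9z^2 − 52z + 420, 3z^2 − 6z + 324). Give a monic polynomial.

1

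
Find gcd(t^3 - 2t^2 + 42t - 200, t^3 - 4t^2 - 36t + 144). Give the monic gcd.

Apply the Euclidean algorithm:
  t^3 - 2t^2 + 42t - 200 = (t^3 - 4t^2 - 36t + 144) + (2t^2 + 78t - 344)
  t^3 - 4t^2 - 36t + 144 = ((1/2)t - 43/2)(2t^2 + 78t - 344) + (1813t - 7252)
  2t^2 + 78t - 344 = ((2/1813)t + 86/1813)(1813t - 7252) + (0)
Last nonzero remainder: 1813t - 7252. Dividing through by 1813 gives the monic gcd t - 4.

t - 4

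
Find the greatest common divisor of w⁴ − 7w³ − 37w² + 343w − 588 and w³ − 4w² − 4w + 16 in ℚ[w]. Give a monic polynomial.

By polynomial division,
  w⁴ − 7w³ − 37w² + 343w − 588 = (w − 3)(w³ − 4w² − 4w + 16) + (−45w² + 315w − 540)
  w³ − 4w² − 4w + 16 = (−(1/45)w − 1/15)(−45w² + 315w − 540) + (5w − 20)
  −45w² + 315w − 540 = (−9w + 27)(5w − 20) + (0)
Last nonzero remainder: 5w − 20. Dividing through by 5 gives the monic gcd w − 4.

w − 4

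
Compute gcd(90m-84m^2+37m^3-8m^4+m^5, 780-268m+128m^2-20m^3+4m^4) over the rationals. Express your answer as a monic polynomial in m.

15-4m+m^2

By polynomial division,
  m^5-8m^4+37m^3-84m^2+90m = ((1/4)m-3/4)(4m^4-20m^3+128m^2-268m+780) + (-10m^3+79m^2-306m+585)
  4m^4-20m^3+128m^2-268m+780 = (-(2/5)m-29/25)(-10m^3+79m^2-306m+585) + ((2431/25)m^2-(9724/25)m+7293/5)
  -10m^3+79m^2-306m+585 = (-(250/2431)m+75/187)((2431/25)m^2-(9724/25)m+7293/5) + (0)
Last nonzero remainder: (2431/25)m^2-(9724/25)m+7293/5. Dividing through by 2431/25 gives the monic gcd m^2-4m+15.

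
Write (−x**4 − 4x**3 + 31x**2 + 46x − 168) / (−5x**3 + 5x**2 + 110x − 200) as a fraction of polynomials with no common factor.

By polynomial division,
  −x**4 − 4x**3 + 31x**2 + 46x − 168 = ((1/5)x + 1)(−5x**3 + 5x**2 + 110x − 200) + (4x**2 − 24x + 32)
  −5x**3 + 5x**2 + 110x − 200 = (−(5/4)x − 25/4)(4x**2 − 24x + 32) + (0)
Last nonzero remainder: 4x**2 − 24x + 32. Dividing through by 4 gives the monic gcd x**2 − 6x + 8.
Cancel x**2 − 6x + 8 from numerator and denominator to get the reduced form.

(x**2 + 10x + 21)/(5x + 25)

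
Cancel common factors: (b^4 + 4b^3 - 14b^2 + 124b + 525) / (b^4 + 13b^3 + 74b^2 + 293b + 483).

(b^2 - 6b + 25)/(b^2 + 3b + 23)

Repeated division with remainder:
  b^4 + 4b^3 - 14b^2 + 124b + 525 = (b^4 + 13b^3 + 74b^2 + 293b + 483) + (-9b^3 - 88b^2 - 169b + 42)
  b^4 + 13b^3 + 74b^2 + 293b + 483 = (-(1/9)b - 29/81)(-9b^3 - 88b^2 - 169b + 42) + ((1921/81)b^2 + (19210/81)b + 13447/27)
  -9b^3 - 88b^2 - 169b + 42 = (-(729/1921)b + 162/1921)((1921/81)b^2 + (19210/81)b + 13447/27) + (0)
Last nonzero remainder: (1921/81)b^2 + (19210/81)b + 13447/27. Dividing through by 1921/81 gives the monic gcd b^2 + 10b + 21.
Cancel b^2 + 10b + 21 from numerator and denominator to get the reduced form.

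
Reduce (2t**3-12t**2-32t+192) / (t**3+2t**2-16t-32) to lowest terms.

(2t-12)/(t+2)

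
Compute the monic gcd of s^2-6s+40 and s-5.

1

Apply the Euclidean algorithm:
  s^2-6s+40 = (s-1)(s-5) + (35)
  s-5 = ((1/35)s-1/7)(35) + (0)
The last nonzero remainder is the constant 35, so the polynomials are coprime and gcd = 1.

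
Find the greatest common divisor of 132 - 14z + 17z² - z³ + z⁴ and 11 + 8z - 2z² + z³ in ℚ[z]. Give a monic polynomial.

11 - 3z + z²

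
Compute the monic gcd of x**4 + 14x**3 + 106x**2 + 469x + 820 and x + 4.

Repeated division with remainder:
  x**4 + 14x**3 + 106x**2 + 469x + 820 = (x**3 + 10x**2 + 66x + 205)(x + 4) + (0)
The last nonzero remainder x + 4 is already monic.

x + 4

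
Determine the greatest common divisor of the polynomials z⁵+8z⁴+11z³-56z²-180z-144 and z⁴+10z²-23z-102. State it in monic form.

z²-z-6

Repeated division with remainder:
  z⁵+8z⁴+11z³-56z²-180z-144 = (z+8)(z⁴+10z²-23z-102) + (z³-113z²+106z+672)
  z⁴+10z²-23z-102 = (z+113)(z³-113z²+106z+672) + (12673z²-12673z-76038)
  z³-113z²+106z+672 = ((1/12673)z-112/12673)(12673z²-12673z-76038) + (0)
Last nonzero remainder: 12673z²-12673z-76038. Dividing through by 12673 gives the monic gcd z²-z-6.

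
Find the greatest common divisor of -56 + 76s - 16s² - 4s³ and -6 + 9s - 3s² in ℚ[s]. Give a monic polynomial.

Apply the Euclidean algorithm:
  -4s³ - 16s² + 76s - 56 = ((4/3)s + 28/3)(-3s² + 9s - 6) + (0)
Last nonzero remainder: -3s² + 9s - 6. Dividing through by -3 gives the monic gcd s² - 3s + 2.

2 - 3s + s²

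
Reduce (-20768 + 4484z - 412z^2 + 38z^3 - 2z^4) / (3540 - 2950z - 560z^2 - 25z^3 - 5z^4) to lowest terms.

By polynomial division,
  -2z^4 + 38z^3 - 412z^2 + 4484z - 20768 = (2/5)(-5z^4 - 25z^3 - 560z^2 - 2950z + 3540) + (48z^3 - 188z^2 + 5664z - 22184)
  -5z^4 - 25z^3 - 560z^2 - 2950z + 3540 = (-(5/48)z - 535/576)(48z^3 - 188z^2 + 5664z - 22184) + (-(20825/144)z^2 - 1228675/72)
  48z^3 - 188z^2 + 5664z - 22184 = (-(6912/20825)z + 27072/20825)(-(20825/144)z^2 - 1228675/72) + (0)
Last nonzero remainder: -(20825/144)z^2 - 1228675/72. Dividing through by -20825/144 gives the monic gcd z^2 + 118.
Cancel z^2 + 118 from numerator and denominator to get the reduced form.

(176 - 38z + 2z^2)/(-30 + 25z + 5z^2)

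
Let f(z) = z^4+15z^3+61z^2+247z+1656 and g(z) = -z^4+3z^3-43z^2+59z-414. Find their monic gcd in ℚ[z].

z^2-2z+23

Euclidean algorithm in ℚ[z]:
  z^4+15z^3+61z^2+247z+1656 = (-1)(-z^4+3z^3-43z^2+59z-414) + (18z^3+18z^2+306z+1242)
  -z^4+3z^3-43z^2+59z-414 = (-(1/18)z+2/9)(18z^3+18z^2+306z+1242) + (-30z^2+60z-690)
  18z^3+18z^2+306z+1242 = (-(3/5)z-9/5)(-30z^2+60z-690) + (0)
Last nonzero remainder: -30z^2+60z-690. Dividing through by -30 gives the monic gcd z^2-2z+23.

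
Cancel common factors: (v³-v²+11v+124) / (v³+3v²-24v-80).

(v²-5v+31)/(v²-v-20)

By polynomial division,
  v³-v²+11v+124 = (v³+3v²-24v-80) + (-4v²+35v+204)
  v³+3v²-24v-80 = (-(1/4)v-47/16)(-4v²+35v+204) + ((2077/16)v+2077/4)
  -4v²+35v+204 = (-(64/2077)v+816/2077)((2077/16)v+2077/4) + (0)
Last nonzero remainder: (2077/16)v+2077/4. Dividing through by 2077/16 gives the monic gcd v+4.
Cancel v+4 from numerator and denominator to get the reduced form.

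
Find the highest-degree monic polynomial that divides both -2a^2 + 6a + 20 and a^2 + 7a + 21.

1

Repeated division with remainder:
  -2a^2 + 6a + 20 = (-2)(a^2 + 7a + 21) + (20a + 62)
  a^2 + 7a + 21 = ((1/20)a + 39/200)(20a + 62) + (891/100)
  20a + 62 = ((2000/891)a + 6200/891)(891/100) + (0)
The last nonzero remainder is the constant 891/100, so the polynomials are coprime and gcd = 1.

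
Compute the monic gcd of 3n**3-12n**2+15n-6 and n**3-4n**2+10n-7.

By polynomial division,
  3n**3-12n**2+15n-6 = (3)(n**3-4n**2+10n-7) + (-15n+15)
  n**3-4n**2+10n-7 = (-(1/15)n**2+(1/5)n-7/15)(-15n+15) + (0)
Last nonzero remainder: -15n+15. Dividing through by -15 gives the monic gcd n-1.

n-1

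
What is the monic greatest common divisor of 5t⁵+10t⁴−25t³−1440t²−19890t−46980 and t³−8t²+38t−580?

t²+2t+58

Apply the Euclidean algorithm:
  5t⁵+10t⁴−25t³−1440t²−19890t−46980 = (5t²+50t+185)(t³−8t²+38t−580) + (1040t²+2080t+60320)
  t³−8t²+38t−580 = ((1/1040)t−1/104)(1040t²+2080t+60320) + (0)
Last nonzero remainder: 1040t²+2080t+60320. Dividing through by 1040 gives the monic gcd t²+2t+58.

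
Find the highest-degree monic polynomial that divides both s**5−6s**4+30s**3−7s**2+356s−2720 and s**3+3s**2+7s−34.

s**2+5s+17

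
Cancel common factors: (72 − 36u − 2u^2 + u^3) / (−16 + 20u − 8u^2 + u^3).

(−36 + u^2)/(8 − 6u + u^2)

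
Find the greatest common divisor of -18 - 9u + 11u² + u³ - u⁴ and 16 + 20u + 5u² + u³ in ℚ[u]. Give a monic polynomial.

1 + u

Euclidean algorithm in ℚ[u]:
  -u⁴ + u³ + 11u² - 9u - 18 = (-u + 6)(u³ + 5u² + 20u + 16) + (u² - 113u - 114)
  u³ + 5u² + 20u + 16 = (u + 118)(u² - 113u - 114) + (13468u + 13468)
  u² - 113u - 114 = ((1/13468)u - 57/6734)(13468u + 13468) + (0)
Last nonzero remainder: 13468u + 13468. Dividing through by 13468 gives the monic gcd u + 1.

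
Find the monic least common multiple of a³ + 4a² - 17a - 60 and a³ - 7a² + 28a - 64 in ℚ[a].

By polynomial division,
  a³ + 4a² - 17a - 60 = (a³ - 7a² + 28a - 64) + (11a² - 45a + 4)
  a³ - 7a² + 28a - 64 = ((1/11)a - 32/121)(11a² - 45a + 4) + ((1904/121)a - 7616/121)
  11a² - 45a + 4 = ((1331/1904)a - 121/1904)((1904/121)a - 7616/121) + (0)
Last nonzero remainder: (1904/121)a - 7616/121. Dividing through by 1904/121 gives the monic gcd a - 4.
Then lcm(f, g) = f·g / gcd(f, g); expanding and making the result monic gives the answer.

a⁵ + a⁴ - 13a³ + 55a² - 92a - 960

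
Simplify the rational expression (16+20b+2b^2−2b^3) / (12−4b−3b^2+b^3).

By polynomial division,
  −2b^3+2b^2+20b+16 = (−2)(b^3−3b^2−4b+12) + (−4b^2+12b+40)
  b^3−3b^2−4b+12 = (−(1/4)b)(−4b^2+12b+40) + (6b+12)
  −4b^2+12b+40 = (−(2/3)b+10/3)(6b+12) + (0)
Last nonzero remainder: 6b+12. Dividing through by 6 gives the monic gcd b+2.
Cancel b+2 from numerator and denominator to get the reduced form.

(8+6b−2b^2)/(6−5b+b^2)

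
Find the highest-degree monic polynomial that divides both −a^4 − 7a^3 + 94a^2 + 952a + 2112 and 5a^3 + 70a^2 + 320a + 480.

a^2 + 10a + 24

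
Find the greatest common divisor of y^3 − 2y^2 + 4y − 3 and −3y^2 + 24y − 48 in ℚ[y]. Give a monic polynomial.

1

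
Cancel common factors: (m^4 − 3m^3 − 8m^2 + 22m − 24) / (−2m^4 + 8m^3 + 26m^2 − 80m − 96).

Euclidean algorithm in ℚ[m]:
  m^4 − 3m^3 − 8m^2 + 22m − 24 = (−1/2)(−2m^4 + 8m^3 + 26m^2 − 80m − 96) + (m^3 + 5m^2 − 18m − 72)
  −2m^4 + 8m^3 + 26m^2 − 80m − 96 = (−2m + 18)(m^3 + 5m^2 − 18m − 72) + (−100m^2 + 100m + 1200)
  m^3 + 5m^2 − 18m − 72 = (−(1/100)m − 3/50)(−100m^2 + 100m + 1200) + (0)
Last nonzero remainder: −100m^2 + 100m + 1200. Dividing through by −100 gives the monic gcd m^2 − m − 12.
Cancel m^2 − m − 12 from numerator and denominator to get the reduced form.

(−m^2 + 2m − 2)/(2m^2 − 6m − 8)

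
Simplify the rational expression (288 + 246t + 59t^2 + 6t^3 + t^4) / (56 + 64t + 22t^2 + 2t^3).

(144 + 51t + 4t^2 + t^3)/(28 + 18t + 2t^2)

By polynomial division,
  t^4 + 6t^3 + 59t^2 + 246t + 288 = ((1/2)t - 5/2)(2t^3 + 22t^2 + 64t + 56) + (82t^2 + 378t + 428)
  2t^3 + 22t^2 + 64t + 56 = ((1/41)t + 262/1681)(82t^2 + 378t + 428) + (-(9000/1681)t - 18000/1681)
  82t^2 + 378t + 428 = (-(68921/4500)t - 179867/4500)(-(9000/1681)t - 18000/1681) + (0)
Last nonzero remainder: -(9000/1681)t - 18000/1681. Dividing through by -9000/1681 gives the monic gcd t + 2.
Cancel t + 2 from numerator and denominator to get the reduced form.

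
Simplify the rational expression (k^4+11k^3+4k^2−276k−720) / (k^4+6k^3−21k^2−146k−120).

(k+6)/(k+1)

Repeated division with remainder:
  k^4+11k^3+4k^2−276k−720 = (k^4+6k^3−21k^2−146k−120) + (5k^3+25k^2−130k−600)
  k^4+6k^3−21k^2−146k−120 = ((1/5)k+1/5)(5k^3+25k^2−130k−600) + (0)
Last nonzero remainder: 5k^3+25k^2−130k−600. Dividing through by 5 gives the monic gcd k^3+5k^2−26k−120.
Cancel k^3+5k^2−26k−120 from numerator and denominator to get the reduced form.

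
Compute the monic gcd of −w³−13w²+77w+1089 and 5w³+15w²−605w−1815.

Euclidean algorithm in ℚ[w]:
  −w³−13w²+77w+1089 = (−1/5)(5w³+15w²−605w−1815) + (−10w²−44w+726)
  5w³+15w²−605w−1815 = (−(1/2)w+7/10)(−10w²−44w+726) + (−(1056/5)w−11616/5)
  −10w²−44w+726 = ((25/528)w−5/16)(−(1056/5)w−11616/5) + (0)
Last nonzero remainder: −(1056/5)w−11616/5. Dividing through by −1056/5 gives the monic gcd w+11.

w+11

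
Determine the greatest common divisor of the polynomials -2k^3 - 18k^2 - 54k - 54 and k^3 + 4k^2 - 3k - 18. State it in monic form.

Repeated division with remainder:
  -2k^3 - 18k^2 - 54k - 54 = (-2)(k^3 + 4k^2 - 3k - 18) + (-10k^2 - 60k - 90)
  k^3 + 4k^2 - 3k - 18 = (-(1/10)k + 1/5)(-10k^2 - 60k - 90) + (0)
Last nonzero remainder: -10k^2 - 60k - 90. Dividing through by -10 gives the monic gcd k^2 + 6k + 9.

k^2 + 6k + 9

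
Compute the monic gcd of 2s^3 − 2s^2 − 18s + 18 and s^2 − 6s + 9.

s − 3

Apply the Euclidean algorithm:
  2s^3 − 2s^2 − 18s + 18 = (2s + 10)(s^2 − 6s + 9) + (24s − 72)
  s^2 − 6s + 9 = ((1/24)s − 1/8)(24s − 72) + (0)
Last nonzero remainder: 24s − 72. Dividing through by 24 gives the monic gcd s − 3.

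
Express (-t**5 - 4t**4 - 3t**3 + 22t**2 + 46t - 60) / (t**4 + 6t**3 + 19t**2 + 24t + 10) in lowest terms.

Euclidean algorithm in ℚ[t]:
  -t**5 - 4t**4 - 3t**3 + 22t**2 + 46t - 60 = (-t + 2)(t**4 + 6t**3 + 19t**2 + 24t + 10) + (4t**3 + 8t**2 + 8t - 80)
  t**4 + 6t**3 + 19t**2 + 24t + 10 = ((1/4)t + 1)(4t**3 + 8t**2 + 8t - 80) + (9t**2 + 36t + 90)
  4t**3 + 8t**2 + 8t - 80 = ((4/9)t - 8/9)(9t**2 + 36t + 90) + (0)
Last nonzero remainder: 9t**2 + 36t + 90. Dividing through by 9 gives the monic gcd t**2 + 4t + 10.
Cancel t**2 + 4t + 10 from numerator and denominator to get the reduced form.

(-t**3 + 7t - 6)/(t**2 + 2t + 1)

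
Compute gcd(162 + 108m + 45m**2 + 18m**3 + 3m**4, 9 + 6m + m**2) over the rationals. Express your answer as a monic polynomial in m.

Repeated division with remainder:
  3m**4 + 18m**3 + 45m**2 + 108m + 162 = (3m**2 + 18)(m**2 + 6m + 9) + (0)
The last nonzero remainder m**2 + 6m + 9 is already monic.

9 + 6m + m**2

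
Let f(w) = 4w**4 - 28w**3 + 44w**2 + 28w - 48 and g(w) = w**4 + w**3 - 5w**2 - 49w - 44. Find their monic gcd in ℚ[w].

w**2 - 3w - 4

Apply the Euclidean algorithm:
  4w**4 - 28w**3 + 44w**2 + 28w - 48 = (4)(w**4 + w**3 - 5w**2 - 49w - 44) + (-32w**3 + 64w**2 + 224w + 128)
  w**4 + w**3 - 5w**2 - 49w - 44 = (-(1/32)w - 3/32)(-32w**3 + 64w**2 + 224w + 128) + (8w**2 - 24w - 32)
  -32w**3 + 64w**2 + 224w + 128 = (-4w - 4)(8w**2 - 24w - 32) + (0)
Last nonzero remainder: 8w**2 - 24w - 32. Dividing through by 8 gives the monic gcd w**2 - 3w - 4.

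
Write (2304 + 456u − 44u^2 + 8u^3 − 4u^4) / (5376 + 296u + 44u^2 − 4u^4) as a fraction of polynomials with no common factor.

(−18 − 3u + u^2)/(−42 − u + u^2)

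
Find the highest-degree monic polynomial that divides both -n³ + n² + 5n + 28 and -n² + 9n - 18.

1

Apply the Euclidean algorithm:
  -n³ + n² + 5n + 28 = (n + 8)(-n² + 9n - 18) + (-49n + 172)
  -n² + 9n - 18 = ((1/49)n - 269/2401)(-49n + 172) + (3050/2401)
  -49n + 172 = (-(117649/3050)n + 206486/1525)(3050/2401) + (0)
The last nonzero remainder is the constant 3050/2401, so the polynomials are coprime and gcd = 1.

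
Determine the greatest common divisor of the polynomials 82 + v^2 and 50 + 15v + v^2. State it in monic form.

Apply the Euclidean algorithm:
  v^2 + 82 = (v^2 + 15v + 50) + (−15v + 32)
  v^2 + 15v + 50 = (−(1/15)v − 257/225)(−15v + 32) + (19474/225)
  −15v + 32 = (−(3375/19474)v + 3600/9737)(19474/225) + (0)
The last nonzero remainder is the constant 19474/225, so the polynomials are coprime and gcd = 1.

1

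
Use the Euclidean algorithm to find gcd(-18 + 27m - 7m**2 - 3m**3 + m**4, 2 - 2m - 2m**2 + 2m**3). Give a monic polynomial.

Apply the Euclidean algorithm:
  m**4 - 3m**3 - 7m**2 + 27m - 18 = ((1/2)m - 1)(2m**3 - 2m**2 - 2m + 2) + (-8m**2 + 24m - 16)
  2m**3 - 2m**2 - 2m + 2 = (-(1/4)m - 1/2)(-8m**2 + 24m - 16) + (6m - 6)
  -8m**2 + 24m - 16 = (-(4/3)m + 8/3)(6m - 6) + (0)
Last nonzero remainder: 6m - 6. Dividing through by 6 gives the monic gcd m - 1.

-1 + m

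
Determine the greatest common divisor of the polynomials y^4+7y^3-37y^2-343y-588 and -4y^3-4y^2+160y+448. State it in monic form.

y^2-3y-28

Euclidean algorithm in ℚ[y]:
  y^4+7y^3-37y^2-343y-588 = (-(1/4)y-3/2)(-4y^3-4y^2+160y+448) + (-3y^2+9y+84)
  -4y^3-4y^2+160y+448 = ((4/3)y+16/3)(-3y^2+9y+84) + (0)
Last nonzero remainder: -3y^2+9y+84. Dividing through by -3 gives the monic gcd y^2-3y-28.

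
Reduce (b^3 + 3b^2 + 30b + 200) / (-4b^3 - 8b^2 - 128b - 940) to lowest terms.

Repeated division with remainder:
  b^3 + 3b^2 + 30b + 200 = (-1/4)(-4b^3 - 8b^2 - 128b - 940) + (b^2 - 2b - 35)
  -4b^3 - 8b^2 - 128b - 940 = (-4b - 16)(b^2 - 2b - 35) + (-300b - 1500)
  b^2 - 2b - 35 = (-(1/300)b + 7/300)(-300b - 1500) + (0)
Last nonzero remainder: -300b - 1500. Dividing through by -300 gives the monic gcd b + 5.
Cancel b + 5 from numerator and denominator to get the reduced form.

(-b^2 + 2b - 40)/(4b^2 - 12b + 188)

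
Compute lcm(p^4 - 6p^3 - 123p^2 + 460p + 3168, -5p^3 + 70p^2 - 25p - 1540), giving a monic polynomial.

Apply the Euclidean algorithm:
  p^4 - 6p^3 - 123p^2 + 460p + 3168 = (-(1/5)p - 8/5)(-5p^3 + 70p^2 - 25p - 1540) + (-16p^2 + 112p + 704)
  -5p^3 + 70p^2 - 25p - 1540 = ((5/16)p - 35/16)(-16p^2 + 112p + 704) + (0)
Last nonzero remainder: -16p^2 + 112p + 704. Dividing through by -16 gives the monic gcd p^2 - 7p - 44.
Then lcm(f, g) = f·g / gcd(f, g); expanding and making the result monic gives the answer.

p^5 - 13p^4 - 81p^3 + 1321p^2 - 52p - 22176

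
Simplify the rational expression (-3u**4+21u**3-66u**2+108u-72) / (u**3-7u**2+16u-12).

(-3u**2+9u-18)/(u-3)

Repeated division with remainder:
  -3u**4+21u**3-66u**2+108u-72 = (-3u)(u**3-7u**2+16u-12) + (-18u**2+72u-72)
  u**3-7u**2+16u-12 = (-(1/18)u+1/6)(-18u**2+72u-72) + (0)
Last nonzero remainder: -18u**2+72u-72. Dividing through by -18 gives the monic gcd u**2-4u+4.
Cancel u**2-4u+4 from numerator and denominator to get the reduced form.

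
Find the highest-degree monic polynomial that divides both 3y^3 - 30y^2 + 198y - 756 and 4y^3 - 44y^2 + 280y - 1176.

y^2 - 4y + 42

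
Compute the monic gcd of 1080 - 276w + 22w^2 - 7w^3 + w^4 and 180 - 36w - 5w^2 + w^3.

By polynomial division,
  w^4 - 7w^3 + 22w^2 - 276w + 1080 = (w - 2)(w^3 - 5w^2 - 36w + 180) + (48w^2 - 528w + 1440)
  w^3 - 5w^2 - 36w + 180 = ((1/48)w + 1/8)(48w^2 - 528w + 1440) + (0)
Last nonzero remainder: 48w^2 - 528w + 1440. Dividing through by 48 gives the monic gcd w^2 - 11w + 30.

30 - 11w + w^2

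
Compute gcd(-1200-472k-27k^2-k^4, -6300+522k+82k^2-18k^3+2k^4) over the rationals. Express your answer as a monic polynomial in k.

75-8k+k^2

By polynomial division,
  -k^4-27k^2-472k-1200 = (-1/2)(2k^4-18k^3+82k^2+522k-6300) + (-9k^3+14k^2-211k-4350)
  2k^4-18k^3+82k^2+522k-6300 = (-(2/9)k+134/81)(-9k^3+14k^2-211k-4350) + ((968/81)k^2-(7744/81)k+24200/27)
  -9k^3+14k^2-211k-4350 = (-(729/968)k-2349/484)((968/81)k^2-(7744/81)k+24200/27) + (0)
Last nonzero remainder: (968/81)k^2-(7744/81)k+24200/27. Dividing through by 968/81 gives the monic gcd k^2-8k+75.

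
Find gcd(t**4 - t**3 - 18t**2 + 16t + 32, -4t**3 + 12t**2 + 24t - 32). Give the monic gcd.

t - 4

By polynomial division,
  t**4 - t**3 - 18t**2 + 16t + 32 = (-(1/4)t - 1/2)(-4t**3 + 12t**2 + 24t - 32) + (-6t**2 + 20t + 16)
  -4t**3 + 12t**2 + 24t - 32 = ((2/3)t + 2/9)(-6t**2 + 20t + 16) + ((80/9)t - 320/9)
  -6t**2 + 20t + 16 = (-(27/40)t - 9/20)((80/9)t - 320/9) + (0)
Last nonzero remainder: (80/9)t - 320/9. Dividing through by 80/9 gives the monic gcd t - 4.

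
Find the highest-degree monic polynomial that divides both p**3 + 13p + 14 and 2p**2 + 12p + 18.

1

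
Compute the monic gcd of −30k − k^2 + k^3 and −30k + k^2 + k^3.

Apply the Euclidean algorithm:
  k^3 − k^2 − 30k = (k^3 + k^2 − 30k) + (−2k^2)
  k^3 + k^2 − 30k = (−(1/2)k − 1/2)(−2k^2) + (−30k)
  −2k^2 = ((1/15)k)(−30k) + (0)
Last nonzero remainder: −30k. Dividing through by −30 gives the monic gcd k.

k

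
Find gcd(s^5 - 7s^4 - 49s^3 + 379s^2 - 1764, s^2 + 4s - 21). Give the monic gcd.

s^2 + 4s - 21

Apply the Euclidean algorithm:
  s^5 - 7s^4 - 49s^3 + 379s^2 - 1764 = (s^3 - 11s^2 + 16s + 84)(s^2 + 4s - 21) + (0)
The last nonzero remainder s^2 + 4s - 21 is already monic.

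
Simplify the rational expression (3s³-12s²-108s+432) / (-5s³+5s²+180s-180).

Apply the Euclidean algorithm:
  3s³-12s²-108s+432 = (-3/5)(-5s³+5s²+180s-180) + (-9s²+324)
  -5s³+5s²+180s-180 = ((5/9)s-5/9)(-9s²+324) + (0)
Last nonzero remainder: -9s²+324. Dividing through by -9 gives the monic gcd s²-36.
Cancel s²-36 from numerator and denominator to get the reduced form.

(-3s+12)/(5s-5)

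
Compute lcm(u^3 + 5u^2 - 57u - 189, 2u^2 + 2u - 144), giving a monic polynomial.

u^4 - 3u^3 - 97u^2 + 267u + 1512

By polynomial division,
  u^3 + 5u^2 - 57u - 189 = ((1/2)u + 2)(2u^2 + 2u - 144) + (11u + 99)
  2u^2 + 2u - 144 = ((2/11)u - 16/11)(11u + 99) + (0)
Last nonzero remainder: 11u + 99. Dividing through by 11 gives the monic gcd u + 9.
Then lcm(f, g) = f·g / gcd(f, g); expanding and making the result monic gives the answer.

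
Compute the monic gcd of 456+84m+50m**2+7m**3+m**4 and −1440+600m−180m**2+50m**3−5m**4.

Repeated division with remainder:
  m**4+7m**3+50m**2+84m+456 = (−1/5)(−5m**4+50m**3−180m**2+600m−1440) + (17m**3+14m**2+204m+168)
  −5m**4+50m**3−180m**2+600m−1440 = (−(5/17)m+920/289)(17m**3+14m**2+204m+168) + (−(47560/289)m**2−570720/289)
  17m**3+14m**2+204m+168 = (−(4913/47560)m−2023/23780)(−(47560/289)m**2−570720/289) + (0)
Last nonzero remainder: −(47560/289)m**2−570720/289. Dividing through by −47560/289 gives the monic gcd m**2+12.

12+m**2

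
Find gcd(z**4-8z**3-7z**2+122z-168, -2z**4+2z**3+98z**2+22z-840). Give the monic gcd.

z**3-6z**2-19z+84

Apply the Euclidean algorithm:
  z**4-8z**3-7z**2+122z-168 = (-1/2)(-2z**4+2z**3+98z**2+22z-840) + (-7z**3+42z**2+133z-588)
  -2z**4+2z**3+98z**2+22z-840 = ((2/7)z+10/7)(-7z**3+42z**2+133z-588) + (0)
Last nonzero remainder: -7z**3+42z**2+133z-588. Dividing through by -7 gives the monic gcd z**3-6z**2-19z+84.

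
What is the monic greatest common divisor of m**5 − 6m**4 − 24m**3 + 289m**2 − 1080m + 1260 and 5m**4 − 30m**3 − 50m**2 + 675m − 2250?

m**3 − 11m**2 + 45m − 90

By polynomial division,
  m**5 − 6m**4 − 24m**3 + 289m**2 − 1080m + 1260 = ((1/5)m)(5m**4 − 30m**3 − 50m**2 + 675m − 2250) + (−14m**3 + 154m**2 − 630m + 1260)
  5m**4 − 30m**3 − 50m**2 + 675m − 2250 = (−(5/14)m − 25/14)(−14m**3 + 154m**2 − 630m + 1260) + (0)
Last nonzero remainder: −14m**3 + 154m**2 − 630m + 1260. Dividing through by −14 gives the monic gcd m**3 − 11m**2 + 45m − 90.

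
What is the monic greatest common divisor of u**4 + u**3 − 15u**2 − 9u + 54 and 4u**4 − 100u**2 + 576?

Repeated division with remainder:
  u**4 + u**3 − 15u**2 − 9u + 54 = (1/4)(4u**4 − 100u**2 + 576) + (u**3 + 10u**2 − 9u − 90)
  4u**4 − 100u**2 + 576 = (4u − 40)(u**3 + 10u**2 − 9u − 90) + (336u**2 − 3024)
  u**3 + 10u**2 − 9u − 90 = ((1/336)u + 5/168)(336u**2 − 3024) + (0)
Last nonzero remainder: 336u**2 − 3024. Dividing through by 336 gives the monic gcd u**2 − 9.

u**2 − 9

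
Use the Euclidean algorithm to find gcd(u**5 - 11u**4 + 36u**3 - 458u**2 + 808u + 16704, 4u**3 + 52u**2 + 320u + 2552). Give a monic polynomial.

u**2 + 2u + 58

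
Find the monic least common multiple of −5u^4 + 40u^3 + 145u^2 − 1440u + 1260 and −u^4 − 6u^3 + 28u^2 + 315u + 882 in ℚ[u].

u^6 − u^5 − 64u^4 − 83u^3 + 1155u^2 + 4284u − 5292

Repeated division with remainder:
  −5u^4 + 40u^3 + 145u^2 − 1440u + 1260 = (5)(−u^4 − 6u^3 + 28u^2 + 315u + 882) + (70u^3 + 5u^2 − 3015u − 3150)
  −u^4 − 6u^3 + 28u^2 + 315u + 882 = (−(1/70)u − 83/980)(70u^3 + 5u^2 − 3015u − 3150) + (−(2871/196)u^2 + (2871/196)u + 8613/14)
  70u^3 + 5u^2 − 3015u − 3150 = (−(13720/2871)u − 4900/957)(−(2871/196)u^2 + (2871/196)u + 8613/14) + (0)
Last nonzero remainder: −(2871/196)u^2 + (2871/196)u + 8613/14. Dividing through by −2871/196 gives the monic gcd u^2 − u − 42.
Then lcm(f, g) = f·g / gcd(f, g); expanding and making the result monic gives the answer.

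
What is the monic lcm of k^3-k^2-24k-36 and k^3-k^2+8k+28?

k^5-4k^4-7k^3+22k^2-228k-504

Apply the Euclidean algorithm:
  k^3-k^2-24k-36 = (k^3-k^2+8k+28) + (-32k-64)
  k^3-k^2+8k+28 = (-(1/32)k^2+(3/32)k-7/16)(-32k-64) + (0)
Last nonzero remainder: -32k-64. Dividing through by -32 gives the monic gcd k+2.
Then lcm(f, g) = f·g / gcd(f, g); expanding and making the result monic gives the answer.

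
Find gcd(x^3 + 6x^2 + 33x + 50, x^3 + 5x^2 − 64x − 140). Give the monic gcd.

x + 2

Repeated division with remainder:
  x^3 + 6x^2 + 33x + 50 = (x^3 + 5x^2 − 64x − 140) + (x^2 + 97x + 190)
  x^3 + 5x^2 − 64x − 140 = (x − 92)(x^2 + 97x + 190) + (8670x + 17340)
  x^2 + 97x + 190 = ((1/8670)x + 19/1734)(8670x + 17340) + (0)
Last nonzero remainder: 8670x + 17340. Dividing through by 8670 gives the monic gcd x + 2.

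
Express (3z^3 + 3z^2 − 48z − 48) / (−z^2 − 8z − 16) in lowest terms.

(−3z^2 + 9z + 12)/(z + 4)

Repeated division with remainder:
  3z^3 + 3z^2 − 48z − 48 = (−3z + 21)(−z^2 − 8z − 16) + (72z + 288)
  −z^2 − 8z − 16 = (−(1/72)z − 1/18)(72z + 288) + (0)
Last nonzero remainder: 72z + 288. Dividing through by 72 gives the monic gcd z + 4.
Cancel z + 4 from numerator and denominator to get the reduced form.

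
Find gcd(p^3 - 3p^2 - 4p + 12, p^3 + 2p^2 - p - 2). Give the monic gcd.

Repeated division with remainder:
  p^3 - 3p^2 - 4p + 12 = (p^3 + 2p^2 - p - 2) + (-5p^2 - 3p + 14)
  p^3 + 2p^2 - p - 2 = (-(1/5)p - 7/25)(-5p^2 - 3p + 14) + ((24/25)p + 48/25)
  -5p^2 - 3p + 14 = (-(125/24)p + 175/24)((24/25)p + 48/25) + (0)
Last nonzero remainder: (24/25)p + 48/25. Dividing through by 24/25 gives the monic gcd p + 2.

p + 2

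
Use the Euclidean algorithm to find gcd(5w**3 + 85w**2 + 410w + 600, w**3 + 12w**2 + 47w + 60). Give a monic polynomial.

w**2 + 7w + 12

Euclidean algorithm in ℚ[w]:
  5w**3 + 85w**2 + 410w + 600 = (5)(w**3 + 12w**2 + 47w + 60) + (25w**2 + 175w + 300)
  w**3 + 12w**2 + 47w + 60 = ((1/25)w + 1/5)(25w**2 + 175w + 300) + (0)
Last nonzero remainder: 25w**2 + 175w + 300. Dividing through by 25 gives the monic gcd w**2 + 7w + 12.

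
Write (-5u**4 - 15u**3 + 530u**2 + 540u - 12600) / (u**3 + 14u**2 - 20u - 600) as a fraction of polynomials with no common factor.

Repeated division with remainder:
  -5u**4 - 15u**3 + 530u**2 + 540u - 12600 = (-5u + 55)(u**3 + 14u**2 - 20u - 600) + (-340u**2 - 1360u + 20400)
  u**3 + 14u**2 - 20u - 600 = (-(1/340)u - 1/34)(-340u**2 - 1360u + 20400) + (0)
Last nonzero remainder: -340u**2 - 1360u + 20400. Dividing through by -340 gives the monic gcd u**2 + 4u - 60.
Cancel u**2 + 4u - 60 from numerator and denominator to get the reduced form.

(-5u**2 + 5u + 210)/(u + 10)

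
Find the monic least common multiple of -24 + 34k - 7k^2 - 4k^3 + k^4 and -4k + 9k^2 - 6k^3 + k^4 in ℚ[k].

24k - 58k^2 + 41k^3 - 3k^4 - 5k^5 + k^6

Apply the Euclidean algorithm:
  k^4 - 4k^3 - 7k^2 + 34k - 24 = (k^4 - 6k^3 + 9k^2 - 4k) + (2k^3 - 16k^2 + 38k - 24)
  k^4 - 6k^3 + 9k^2 - 4k = ((1/2)k + 1)(2k^3 - 16k^2 + 38k - 24) + (6k^2 - 30k + 24)
  2k^3 - 16k^2 + 38k - 24 = ((1/3)k - 1)(6k^2 - 30k + 24) + (0)
Last nonzero remainder: 6k^2 - 30k + 24. Dividing through by 6 gives the monic gcd k^2 - 5k + 4.
Then lcm(f, g) = f·g / gcd(f, g); expanding and making the result monic gives the answer.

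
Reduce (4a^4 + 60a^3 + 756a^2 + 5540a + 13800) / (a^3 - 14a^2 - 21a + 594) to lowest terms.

Apply the Euclidean algorithm:
  4a^4 + 60a^3 + 756a^2 + 5540a + 13800 = (4a + 116)(a^3 - 14a^2 - 21a + 594) + (2464a^2 + 5600a - 55104)
  a^3 - 14a^2 - 21a + 594 = ((1/2464)a - 179/27104)(2464a^2 + 5600a - 55104) + ((4640/121)a + 27840/121)
  2464a^2 + 5600a - 55104 = ((9317/145)a - 34727/145)((4640/121)a + 27840/121) + (0)
Last nonzero remainder: (4640/121)a + 27840/121. Dividing through by 4640/121 gives the monic gcd a + 6.
Cancel a + 6 from numerator and denominator to get the reduced form.

(4a^3 + 36a^2 + 540a + 2300)/(a^2 - 20a + 99)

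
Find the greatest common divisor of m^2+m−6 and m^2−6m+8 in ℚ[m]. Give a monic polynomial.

m−2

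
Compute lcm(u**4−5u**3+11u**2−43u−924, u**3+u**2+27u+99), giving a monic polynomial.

u**5−2u**4−4u**3−10u**2−1053u−2772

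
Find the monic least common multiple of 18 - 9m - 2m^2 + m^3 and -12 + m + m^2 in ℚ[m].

72 - 18m - 17m^2 + 2m^3 + m^4

Apply the Euclidean algorithm:
  m^3 - 2m^2 - 9m + 18 = (m - 3)(m^2 + m - 12) + (6m - 18)
  m^2 + m - 12 = ((1/6)m + 2/3)(6m - 18) + (0)
Last nonzero remainder: 6m - 18. Dividing through by 6 gives the monic gcd m - 3.
Then lcm(f, g) = f·g / gcd(f, g); expanding and making the result monic gives the answer.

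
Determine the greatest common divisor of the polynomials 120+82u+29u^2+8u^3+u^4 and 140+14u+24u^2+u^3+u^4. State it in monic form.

10+u+u^2

Euclidean algorithm in ℚ[u]:
  u^4+8u^3+29u^2+82u+120 = (u^4+u^3+24u^2+14u+140) + (7u^3+5u^2+68u-20)
  u^4+u^3+24u^2+14u+140 = ((1/7)u+2/49)(7u^3+5u^2+68u-20) + ((690/49)u^2+(690/49)u+6900/49)
  7u^3+5u^2+68u-20 = ((343/690)u-49/345)((690/49)u^2+(690/49)u+6900/49) + (0)
Last nonzero remainder: (690/49)u^2+(690/49)u+6900/49. Dividing through by 690/49 gives the monic gcd u^2+u+10.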